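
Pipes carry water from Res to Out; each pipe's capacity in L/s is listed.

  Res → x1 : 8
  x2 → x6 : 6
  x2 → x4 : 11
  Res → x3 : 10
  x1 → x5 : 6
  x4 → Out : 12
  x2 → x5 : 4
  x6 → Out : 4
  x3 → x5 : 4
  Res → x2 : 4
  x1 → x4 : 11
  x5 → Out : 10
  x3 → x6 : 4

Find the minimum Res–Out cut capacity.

Augment Res→x1→x4→Out: bottleneck 8, flow now 8.
Augment Res→x2→x4→Out: bottleneck 4, flow now 12.
Augment Res→x3→x5→Out: bottleneck 4, flow now 16.
Augment Res→x3→x6→Out: bottleneck 4, flow now 20.
No augmenting path remains; maximum flow = 20.
By max-flow min-cut, the minimum cut capacity equals the max flow.
In the residual graph, reachable from Res: {Res, x3}.
Min-cut edges: Res→x1 (8), Res→x2 (4), x3→x5 (4), x3→x6 (4); capacity 8 + 4 + 4 + 4 = 20.

20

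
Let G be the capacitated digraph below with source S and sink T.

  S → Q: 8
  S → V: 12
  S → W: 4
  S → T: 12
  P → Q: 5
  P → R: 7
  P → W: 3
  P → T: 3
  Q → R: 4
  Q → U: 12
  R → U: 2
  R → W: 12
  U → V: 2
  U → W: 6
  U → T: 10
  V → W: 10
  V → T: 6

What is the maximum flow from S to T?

Augment S→T: bottleneck 12, flow now 12.
Augment S→V→T: bottleneck 6, flow now 18.
Augment S→Q→U→T: bottleneck 8, flow now 26.
No augmenting path remains; maximum flow = 26.
In the residual graph, reachable from S: {S, V, W}.
Min-cut edges: S→Q (8), S→T (12), V→T (6); capacity 8 + 12 + 6 = 26.
This cut is saturated, so no flow can exceed 26.

26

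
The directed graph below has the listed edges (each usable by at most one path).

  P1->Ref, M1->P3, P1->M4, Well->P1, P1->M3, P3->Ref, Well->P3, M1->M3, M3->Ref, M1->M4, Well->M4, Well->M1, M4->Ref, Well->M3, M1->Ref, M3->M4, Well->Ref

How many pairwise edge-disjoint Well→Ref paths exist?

Assign every edge capacity 1; by Menger, the answer equals the max flow.
Path Well→Ref (+1); total 1.
Path Well→M1→Ref (+1); total 2.
Path Well→P1→Ref (+1); total 3.
Path Well→M3→Ref (+1); total 4.
Path Well→P3→Ref (+1); total 5.
Path Well→M4→Ref (+1); total 6.
No residual Well→Ref path; max flow = 6.
Certifying cut of size 6: {Well→M1, Well→M3, Well→M4, Well→P1, Well→P3, Well→Ref}.

6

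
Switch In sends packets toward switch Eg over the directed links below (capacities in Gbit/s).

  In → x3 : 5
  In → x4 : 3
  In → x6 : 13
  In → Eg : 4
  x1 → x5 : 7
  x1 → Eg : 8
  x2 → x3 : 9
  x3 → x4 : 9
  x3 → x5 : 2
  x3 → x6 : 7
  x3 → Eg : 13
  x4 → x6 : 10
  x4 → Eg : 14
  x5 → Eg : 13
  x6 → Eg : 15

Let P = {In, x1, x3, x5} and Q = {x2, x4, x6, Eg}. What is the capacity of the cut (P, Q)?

Edges leaving {In, x1, x3, x5}: In→x4 (3), In→x6 (13), In→Eg (4), x1→Eg (8), x3→x4 (9), x3→x6 (7), x3→Eg (13), x5→Eg (13).
Cut capacity = 3 + 13 + 4 + 8 + 9 + 7 + 13 + 13 = 70.

70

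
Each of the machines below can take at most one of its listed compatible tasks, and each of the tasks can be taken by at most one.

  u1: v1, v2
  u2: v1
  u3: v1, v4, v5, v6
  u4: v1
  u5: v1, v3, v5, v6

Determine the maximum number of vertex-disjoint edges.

Unit-capacity flow: source→left, listed edges, right→sink; max matching = max flow.
Augmenting path u1→v1 (+1); matched 1.
Augmenting path u3→v4 (+1); matched 2.
Augmenting path u5→v3 (+1); matched 3.
Augmenting path u2→v1→u1→v2 (+1); matched 4.
No augmenting path remains; maximum matching = 4.
König certificate: {u1, u3, u5, v1} is a vertex cover of size 4 (every listed pair touches it), so no matching can be larger.

4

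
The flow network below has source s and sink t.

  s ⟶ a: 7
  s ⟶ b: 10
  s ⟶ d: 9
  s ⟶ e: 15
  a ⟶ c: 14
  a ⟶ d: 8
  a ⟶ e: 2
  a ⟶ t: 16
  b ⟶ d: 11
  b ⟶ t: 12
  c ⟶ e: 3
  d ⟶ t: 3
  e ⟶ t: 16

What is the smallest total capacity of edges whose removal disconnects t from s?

35

Augment s→a→t: bottleneck 7, flow now 7.
Augment s→b→t: bottleneck 10, flow now 17.
Augment s→d→t: bottleneck 3, flow now 20.
Augment s→e→t: bottleneck 15, flow now 35.
No augmenting path remains; maximum flow = 35.
By max-flow min-cut, the minimum cut capacity equals the max flow.
In the residual graph, reachable from s: {s, d}.
Min-cut edges: s→a (7), s→b (10), s→e (15), d→t (3); capacity 7 + 10 + 15 + 3 = 35.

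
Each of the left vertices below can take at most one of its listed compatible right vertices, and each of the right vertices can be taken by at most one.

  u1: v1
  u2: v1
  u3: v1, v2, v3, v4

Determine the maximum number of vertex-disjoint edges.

Unit-capacity flow: source→left, listed edges, right→sink; max matching = max flow.
Augmenting path u1→v1 (+1); matched 1.
Augmenting path u3→v2 (+1); matched 2.
No augmenting path remains; maximum matching = 2.
König certificate: {u3, v1} is a vertex cover of size 2 (every listed pair touches it), so no matching can be larger.

2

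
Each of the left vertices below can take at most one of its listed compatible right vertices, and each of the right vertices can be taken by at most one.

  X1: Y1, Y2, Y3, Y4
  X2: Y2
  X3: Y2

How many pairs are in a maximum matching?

2

Unit-capacity flow: source→left, listed edges, right→sink; max matching = max flow.
Augmenting path X1→Y1 (+1); matched 1.
Augmenting path X2→Y2 (+1); matched 2.
No augmenting path remains; maximum matching = 2.
König certificate: {X1, Y2} is a vertex cover of size 2 (every listed pair touches it), so no matching can be larger.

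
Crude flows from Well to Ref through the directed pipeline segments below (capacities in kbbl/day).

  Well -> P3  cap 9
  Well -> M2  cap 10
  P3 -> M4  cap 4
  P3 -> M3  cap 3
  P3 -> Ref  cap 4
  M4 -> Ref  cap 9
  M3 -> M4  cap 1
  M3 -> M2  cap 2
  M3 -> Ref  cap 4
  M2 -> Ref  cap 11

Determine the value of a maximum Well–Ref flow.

19

Augment Well→P3→Ref: bottleneck 4, flow now 4.
Augment Well→M2→Ref: bottleneck 10, flow now 14.
Augment Well→P3→M4→Ref: bottleneck 4, flow now 18.
Augment Well→P3→M3→Ref: bottleneck 1, flow now 19.
No augmenting path remains; maximum flow = 19.
In the residual graph, reachable from Well: {Well}.
Min-cut edges: Well→P3 (9), Well→M2 (10); capacity 9 + 10 = 19.
This cut is saturated, so no flow can exceed 19.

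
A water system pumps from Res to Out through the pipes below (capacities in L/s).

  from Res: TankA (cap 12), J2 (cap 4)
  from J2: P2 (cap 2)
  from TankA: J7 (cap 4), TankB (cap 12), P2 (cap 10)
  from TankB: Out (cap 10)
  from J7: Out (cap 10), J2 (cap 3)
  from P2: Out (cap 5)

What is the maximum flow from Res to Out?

Augment Res→J2→P2→Out: bottleneck 2, flow now 2.
Augment Res→TankA→TankB→Out: bottleneck 10, flow now 12.
Augment Res→TankA→J7→Out: bottleneck 2, flow now 14.
No augmenting path remains; maximum flow = 14.
In the residual graph, reachable from Res: {Res, J2}.
Min-cut edges: Res→TankA (12), J2→P2 (2); capacity 12 + 2 = 14.
This cut is saturated, so no flow can exceed 14.

14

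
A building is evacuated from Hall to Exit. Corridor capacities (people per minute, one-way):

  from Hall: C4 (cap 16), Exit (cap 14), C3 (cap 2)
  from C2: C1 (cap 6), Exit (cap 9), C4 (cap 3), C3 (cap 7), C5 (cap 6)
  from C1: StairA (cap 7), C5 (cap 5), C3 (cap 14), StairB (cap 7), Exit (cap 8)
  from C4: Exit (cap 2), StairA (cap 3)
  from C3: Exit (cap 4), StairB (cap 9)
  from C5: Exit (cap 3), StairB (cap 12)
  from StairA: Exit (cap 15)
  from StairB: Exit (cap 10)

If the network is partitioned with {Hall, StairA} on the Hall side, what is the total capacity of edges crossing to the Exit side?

47

Edges leaving {Hall, StairA}: Hall→C4 (16), Hall→C3 (2), Hall→Exit (14), StairA→Exit (15).
Cut capacity = 16 + 2 + 14 + 15 = 47.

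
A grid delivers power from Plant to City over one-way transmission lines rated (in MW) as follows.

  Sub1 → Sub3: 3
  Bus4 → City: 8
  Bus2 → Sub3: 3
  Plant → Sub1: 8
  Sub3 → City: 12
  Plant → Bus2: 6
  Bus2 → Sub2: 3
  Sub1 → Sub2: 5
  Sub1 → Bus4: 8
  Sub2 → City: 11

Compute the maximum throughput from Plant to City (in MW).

Augment Plant→Sub1→Sub3→City: bottleneck 3, flow now 3.
Augment Plant→Sub1→Sub2→City: bottleneck 5, flow now 8.
Augment Plant→Bus2→Sub3→City: bottleneck 3, flow now 11.
Augment Plant→Bus2→Sub2→City: bottleneck 3, flow now 14.
No augmenting path remains; maximum flow = 14.
In the residual graph, reachable from Plant: {Plant}.
Min-cut edges: Plant→Sub1 (8), Plant→Bus2 (6); capacity 8 + 6 = 14.
This cut is saturated, so no flow can exceed 14.

14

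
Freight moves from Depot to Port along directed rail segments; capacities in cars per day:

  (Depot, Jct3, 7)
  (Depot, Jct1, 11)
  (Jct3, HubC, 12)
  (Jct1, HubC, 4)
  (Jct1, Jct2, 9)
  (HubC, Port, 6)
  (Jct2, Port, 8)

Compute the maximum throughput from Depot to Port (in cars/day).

Augment Depot→Jct3→HubC→Port: bottleneck 6, flow now 6.
Augment Depot→Jct1→Jct2→Port: bottleneck 8, flow now 14.
No augmenting path remains; maximum flow = 14.
In the residual graph, reachable from Depot: {Depot, Jct3, Jct1, HubC, Jct2}.
Min-cut edges: HubC→Port (6), Jct2→Port (8); capacity 6 + 8 = 14.
This cut is saturated, so no flow can exceed 14.

14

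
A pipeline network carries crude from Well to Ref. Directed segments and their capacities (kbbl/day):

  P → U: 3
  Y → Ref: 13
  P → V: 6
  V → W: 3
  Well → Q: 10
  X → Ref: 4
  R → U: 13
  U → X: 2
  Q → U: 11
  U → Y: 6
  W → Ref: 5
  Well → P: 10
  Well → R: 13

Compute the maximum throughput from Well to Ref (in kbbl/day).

Augment Well→P→U→X→Ref: bottleneck 2, flow now 2.
Augment Well→P→U→Y→Ref: bottleneck 1, flow now 3.
Augment Well→P→V→W→Ref: bottleneck 3, flow now 6.
Augment Well→Q→U→Y→Ref: bottleneck 5, flow now 11.
No augmenting path remains; maximum flow = 11.
In the residual graph, reachable from Well: {Well, P, Q, R, U, V}.
Min-cut edges: U→X (2), U→Y (6), V→W (3); capacity 2 + 6 + 3 = 11.
This cut is saturated, so no flow can exceed 11.

11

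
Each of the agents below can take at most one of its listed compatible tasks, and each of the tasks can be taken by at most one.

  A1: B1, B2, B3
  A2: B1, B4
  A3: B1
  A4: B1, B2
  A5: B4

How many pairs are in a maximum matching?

4

Unit-capacity flow: source→left, listed edges, right→sink; max matching = max flow.
Augmenting path A1→B1 (+1); matched 1.
Augmenting path A2→B4 (+1); matched 2.
Augmenting path A4→B2 (+1); matched 3.
Augmenting path A3→B1→A1→B3 (+1); matched 4.
No augmenting path remains; maximum matching = 4.
König certificate: {A1, A4, B1, B4} is a vertex cover of size 4 (every listed pair touches it), so no matching can be larger.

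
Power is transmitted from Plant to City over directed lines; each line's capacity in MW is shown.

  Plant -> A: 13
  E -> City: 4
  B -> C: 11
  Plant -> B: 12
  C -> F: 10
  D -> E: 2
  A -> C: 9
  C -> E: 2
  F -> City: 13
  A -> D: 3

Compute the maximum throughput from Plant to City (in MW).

14

Augment Plant→A→C→E→City: bottleneck 2, flow now 2.
Augment Plant→A→C→F→City: bottleneck 7, flow now 9.
Augment Plant→A→D→E→City: bottleneck 2, flow now 11.
Augment Plant→B→C→F→City: bottleneck 3, flow now 14.
No augmenting path remains; maximum flow = 14.
In the residual graph, reachable from Plant: {Plant, A, B, C, D}.
Min-cut edges: C→E (2), C→F (10), D→E (2); capacity 2 + 10 + 2 = 14.
This cut is saturated, so no flow can exceed 14.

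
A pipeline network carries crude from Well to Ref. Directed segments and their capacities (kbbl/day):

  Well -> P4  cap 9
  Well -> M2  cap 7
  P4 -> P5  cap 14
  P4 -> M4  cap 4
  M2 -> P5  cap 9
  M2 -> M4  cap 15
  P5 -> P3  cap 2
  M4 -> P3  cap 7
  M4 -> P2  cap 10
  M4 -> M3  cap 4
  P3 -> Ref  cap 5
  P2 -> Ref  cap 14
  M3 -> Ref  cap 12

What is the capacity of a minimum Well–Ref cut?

Augment Well→P4→P5→P3→Ref: bottleneck 2, flow now 2.
Augment Well→P4→M4→P3→Ref: bottleneck 3, flow now 5.
Augment Well→P4→M4→P2→Ref: bottleneck 1, flow now 6.
Augment Well→M2→M4→P2→Ref: bottleneck 7, flow now 13.
No augmenting path remains; maximum flow = 13.
By max-flow min-cut, the minimum cut capacity equals the max flow.
In the residual graph, reachable from Well: {Well, P4, P5}.
Min-cut edges: Well→M2 (7), P4→M4 (4), P5→P3 (2); capacity 7 + 4 + 2 = 13.

13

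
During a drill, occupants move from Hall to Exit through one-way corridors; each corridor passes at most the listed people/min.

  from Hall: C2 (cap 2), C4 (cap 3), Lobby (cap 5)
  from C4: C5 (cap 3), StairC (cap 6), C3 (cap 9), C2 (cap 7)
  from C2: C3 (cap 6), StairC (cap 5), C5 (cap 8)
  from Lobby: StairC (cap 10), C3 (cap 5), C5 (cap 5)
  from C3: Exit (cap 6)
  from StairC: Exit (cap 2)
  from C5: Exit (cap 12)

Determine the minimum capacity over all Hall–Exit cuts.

Augment Hall→C4→C3→Exit: bottleneck 3, flow now 3.
Augment Hall→C2→C3→Exit: bottleneck 2, flow now 5.
Augment Hall→Lobby→C3→Exit: bottleneck 1, flow now 6.
Augment Hall→Lobby→StairC→Exit: bottleneck 2, flow now 8.
Augment Hall→Lobby→C5→Exit: bottleneck 2, flow now 10.
No augmenting path remains; maximum flow = 10.
By max-flow min-cut, the minimum cut capacity equals the max flow.
In the residual graph, reachable from Hall: {Hall}.
Min-cut edges: Hall→C4 (3), Hall→C2 (2), Hall→Lobby (5); capacity 3 + 2 + 5 = 10.

10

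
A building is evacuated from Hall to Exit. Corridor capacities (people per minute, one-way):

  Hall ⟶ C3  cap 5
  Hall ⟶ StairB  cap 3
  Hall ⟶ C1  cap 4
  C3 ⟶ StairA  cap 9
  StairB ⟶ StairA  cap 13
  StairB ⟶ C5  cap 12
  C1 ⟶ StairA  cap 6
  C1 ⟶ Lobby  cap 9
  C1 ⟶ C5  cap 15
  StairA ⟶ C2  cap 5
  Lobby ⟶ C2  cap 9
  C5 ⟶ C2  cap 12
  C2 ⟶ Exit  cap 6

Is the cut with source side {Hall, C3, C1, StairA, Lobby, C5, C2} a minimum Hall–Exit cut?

No — its capacity is 9, but the minimum cut has capacity 6.

Given cut capacity: 3 + 6 = 9.
Augment Hall→C3→StairA→C2→Exit: bottleneck 5, flow now 5.
Augment Hall→StairB→C5→C2→Exit: bottleneck 1, flow now 6.
No augmenting path remains; maximum flow = 6.
In the residual graph, reachable from Hall: {Hall, C3, StairB, C1, StairA, Lobby, C5, C2}.
Min-cut edges: C2→Exit (6); capacity 6 = 6.
Cut capacity 9 exceeds the max flow 6, so it is not minimum.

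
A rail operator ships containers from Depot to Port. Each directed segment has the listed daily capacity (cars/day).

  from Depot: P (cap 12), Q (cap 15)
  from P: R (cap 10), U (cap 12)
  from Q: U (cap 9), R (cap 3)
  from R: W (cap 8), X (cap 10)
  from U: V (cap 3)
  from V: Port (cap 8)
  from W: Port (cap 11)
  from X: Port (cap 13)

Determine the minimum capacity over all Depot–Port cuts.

Augment Depot→P→R→W→Port: bottleneck 8, flow now 8.
Augment Depot→P→R→X→Port: bottleneck 2, flow now 10.
Augment Depot→P→U→V→Port: bottleneck 2, flow now 12.
Augment Depot→Q→R→X→Port: bottleneck 3, flow now 15.
Augment Depot→Q→U→V→Port: bottleneck 1, flow now 16.
No augmenting path remains; maximum flow = 16.
By max-flow min-cut, the minimum cut capacity equals the max flow.
In the residual graph, reachable from Depot: {Depot, P, Q, U}.
Min-cut edges: P→R (10), Q→R (3), U→V (3); capacity 10 + 3 + 3 = 16.

16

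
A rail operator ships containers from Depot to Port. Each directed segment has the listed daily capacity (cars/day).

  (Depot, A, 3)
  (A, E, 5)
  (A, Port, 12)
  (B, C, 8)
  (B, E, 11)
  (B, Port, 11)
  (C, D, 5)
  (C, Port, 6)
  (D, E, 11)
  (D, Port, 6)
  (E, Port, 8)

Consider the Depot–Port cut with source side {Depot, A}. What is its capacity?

Edges leaving {Depot, A}: A→E (5), A→Port (12).
Cut capacity = 5 + 12 = 17.

17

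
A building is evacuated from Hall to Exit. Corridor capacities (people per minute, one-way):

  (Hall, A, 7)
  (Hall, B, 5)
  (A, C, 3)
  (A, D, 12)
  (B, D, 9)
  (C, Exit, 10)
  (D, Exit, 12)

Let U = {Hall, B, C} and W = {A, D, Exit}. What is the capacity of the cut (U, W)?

Edges leaving {Hall, B, C}: Hall→A (7), B→D (9), C→Exit (10).
Cut capacity = 7 + 9 + 10 = 26.

26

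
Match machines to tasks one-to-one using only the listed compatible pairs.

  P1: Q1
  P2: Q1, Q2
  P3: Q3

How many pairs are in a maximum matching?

3

Unit-capacity flow: source→left, listed edges, right→sink; max matching = max flow.
Augmenting path P1→Q1 (+1); matched 1.
Augmenting path P2→Q2 (+1); matched 2.
Augmenting path P3→Q3 (+1); matched 3.
No augmenting path remains; maximum matching = 3.
König certificate: {P1, P2, P3} is a vertex cover of size 3 (every listed pair touches it), so no matching can be larger.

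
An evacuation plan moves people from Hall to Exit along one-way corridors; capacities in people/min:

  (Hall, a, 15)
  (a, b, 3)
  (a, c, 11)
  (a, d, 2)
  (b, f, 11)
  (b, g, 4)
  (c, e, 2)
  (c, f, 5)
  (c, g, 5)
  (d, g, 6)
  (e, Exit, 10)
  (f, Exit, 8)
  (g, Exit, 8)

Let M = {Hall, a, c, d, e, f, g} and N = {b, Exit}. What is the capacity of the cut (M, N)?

Edges leaving {Hall, a, c, d, e, f, g}: a→b (3), e→Exit (10), f→Exit (8), g→Exit (8).
Cut capacity = 3 + 10 + 8 + 8 = 29.

29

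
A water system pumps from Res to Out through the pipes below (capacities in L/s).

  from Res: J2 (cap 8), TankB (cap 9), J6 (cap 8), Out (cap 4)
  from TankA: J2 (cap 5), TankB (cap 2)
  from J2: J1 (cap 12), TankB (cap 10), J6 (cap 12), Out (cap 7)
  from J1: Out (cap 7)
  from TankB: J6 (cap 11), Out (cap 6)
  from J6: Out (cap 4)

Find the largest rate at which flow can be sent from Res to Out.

Augment Res→Out: bottleneck 4, flow now 4.
Augment Res→J2→Out: bottleneck 7, flow now 11.
Augment Res→TankB→Out: bottleneck 6, flow now 17.
Augment Res→J6→Out: bottleneck 4, flow now 21.
Augment Res→J2→J1→Out: bottleneck 1, flow now 22.
No augmenting path remains; maximum flow = 22.
In the residual graph, reachable from Res: {Res, TankB, J6}.
Min-cut edges: Res→J2 (8), Res→Out (4), TankB→Out (6), J6→Out (4); capacity 8 + 4 + 6 + 4 = 22.
This cut is saturated, so no flow can exceed 22.

22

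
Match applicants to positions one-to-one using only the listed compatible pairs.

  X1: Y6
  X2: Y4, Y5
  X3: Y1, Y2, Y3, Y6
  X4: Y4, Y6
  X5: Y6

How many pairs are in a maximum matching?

Unit-capacity flow: source→left, listed edges, right→sink; max matching = max flow.
Augmenting path X1→Y6 (+1); matched 1.
Augmenting path X2→Y4 (+1); matched 2.
Augmenting path X3→Y1 (+1); matched 3.
Augmenting path X4→Y4→X2→Y5 (+1); matched 4.
No augmenting path remains; maximum matching = 4.
König certificate: {X2, X3, X4, Y6} is a vertex cover of size 4 (every listed pair touches it), so no matching can be larger.

4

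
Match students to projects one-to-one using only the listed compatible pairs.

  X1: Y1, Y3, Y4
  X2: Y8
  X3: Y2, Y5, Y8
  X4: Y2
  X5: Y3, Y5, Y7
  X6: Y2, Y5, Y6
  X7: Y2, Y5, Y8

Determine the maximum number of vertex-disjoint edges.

Unit-capacity flow: source→left, listed edges, right→sink; max matching = max flow.
Augmenting path X1→Y1 (+1); matched 1.
Augmenting path X2→Y8 (+1); matched 2.
Augmenting path X3→Y2 (+1); matched 3.
Augmenting path X5→Y3 (+1); matched 4.
Augmenting path X6→Y5 (+1); matched 5.
Augmenting path X7→Y5→X6→Y6 (+1); matched 6.
No augmenting path remains; maximum matching = 6.
König certificate: {X1, X5, X6, Y2, Y5, Y8} is a vertex cover of size 6 (every listed pair touches it), so no matching can be larger.

6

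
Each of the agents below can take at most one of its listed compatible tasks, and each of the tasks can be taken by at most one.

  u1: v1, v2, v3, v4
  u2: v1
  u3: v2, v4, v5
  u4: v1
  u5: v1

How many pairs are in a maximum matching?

3

Unit-capacity flow: source→left, listed edges, right→sink; max matching = max flow.
Augmenting path u1→v1 (+1); matched 1.
Augmenting path u3→v2 (+1); matched 2.
Augmenting path u2→v1→u1→v3 (+1); matched 3.
No augmenting path remains; maximum matching = 3.
König certificate: {u1, u3, v1} is a vertex cover of size 3 (every listed pair touches it), so no matching can be larger.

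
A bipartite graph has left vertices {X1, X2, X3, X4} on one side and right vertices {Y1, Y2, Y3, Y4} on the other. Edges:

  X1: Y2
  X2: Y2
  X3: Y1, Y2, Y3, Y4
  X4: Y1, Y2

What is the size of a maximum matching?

Unit-capacity flow: source→left, listed edges, right→sink; max matching = max flow.
Augmenting path X1→Y2 (+1); matched 1.
Augmenting path X3→Y1 (+1); matched 2.
Augmenting path X4→Y1→X3→Y3 (+1); matched 3.
No augmenting path remains; maximum matching = 3.
König certificate: {X3, X4, Y2} is a vertex cover of size 3 (every listed pair touches it), so no matching can be larger.

3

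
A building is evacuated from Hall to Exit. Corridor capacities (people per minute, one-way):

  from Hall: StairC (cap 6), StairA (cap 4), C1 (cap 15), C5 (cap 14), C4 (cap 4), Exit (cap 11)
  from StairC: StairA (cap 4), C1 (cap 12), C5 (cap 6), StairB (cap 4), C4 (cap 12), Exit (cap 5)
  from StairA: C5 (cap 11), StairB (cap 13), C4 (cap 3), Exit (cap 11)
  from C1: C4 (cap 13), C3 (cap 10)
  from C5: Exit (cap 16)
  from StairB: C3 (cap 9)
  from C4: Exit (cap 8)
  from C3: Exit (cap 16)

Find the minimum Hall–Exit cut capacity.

53

Augment Hall→Exit: bottleneck 11, flow now 11.
Augment Hall→StairC→Exit: bottleneck 5, flow now 16.
Augment Hall→StairA→Exit: bottleneck 4, flow now 20.
Augment Hall→C5→Exit: bottleneck 14, flow now 34.
Augment Hall→C4→Exit: bottleneck 4, flow now 38.
Augment Hall→StairC→StairA→Exit: bottleneck 1, flow now 39.
Augment Hall→C1→C4→Exit: bottleneck 4, flow now 43.
Augment Hall→C1→C3→Exit: bottleneck 10, flow now 53.
No augmenting path remains; maximum flow = 53.
By max-flow min-cut, the minimum cut capacity equals the max flow.
In the residual graph, reachable from Hall: {Hall, C1, C4}.
Min-cut edges: Hall→StairC (6), Hall→StairA (4), Hall→C5 (14), Hall→Exit (11), C1→C3 (10), C4→Exit (8); capacity 6 + 4 + 14 + 11 + 10 + 8 = 53.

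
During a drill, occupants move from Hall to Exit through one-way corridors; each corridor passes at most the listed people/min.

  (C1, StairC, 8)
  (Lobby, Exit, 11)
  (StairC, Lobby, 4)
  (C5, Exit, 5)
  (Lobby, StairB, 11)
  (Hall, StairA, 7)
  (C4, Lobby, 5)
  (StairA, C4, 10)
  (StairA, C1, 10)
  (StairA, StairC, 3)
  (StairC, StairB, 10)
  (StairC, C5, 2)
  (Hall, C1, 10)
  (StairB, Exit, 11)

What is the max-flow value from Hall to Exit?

15

Augment Hall→StairA→StairC→StairB→Exit: bottleneck 3, flow now 3.
Augment Hall→StairA→C4→Lobby→Exit: bottleneck 4, flow now 7.
Augment Hall→C1→StairC→StairB→Exit: bottleneck 7, flow now 14.
Augment Hall→C1→StairC→Lobby→Exit: bottleneck 1, flow now 15.
No augmenting path remains; maximum flow = 15.
In the residual graph, reachable from Hall: {Hall, C1}.
Min-cut edges: Hall→StairA (7), C1→StairC (8); capacity 7 + 8 = 15.
This cut is saturated, so no flow can exceed 15.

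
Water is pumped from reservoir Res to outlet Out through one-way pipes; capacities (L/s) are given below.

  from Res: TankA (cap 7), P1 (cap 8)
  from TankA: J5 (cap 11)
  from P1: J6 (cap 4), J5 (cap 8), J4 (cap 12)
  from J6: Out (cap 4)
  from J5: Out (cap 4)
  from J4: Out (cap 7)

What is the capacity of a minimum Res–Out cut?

12

Augment Res→TankA→J5→Out: bottleneck 4, flow now 4.
Augment Res→P1→J6→Out: bottleneck 4, flow now 8.
Augment Res→P1→J4→Out: bottleneck 4, flow now 12.
No augmenting path remains; maximum flow = 12.
By max-flow min-cut, the minimum cut capacity equals the max flow.
In the residual graph, reachable from Res: {Res, TankA, J5}.
Min-cut edges: Res→P1 (8), J5→Out (4); capacity 8 + 4 = 12.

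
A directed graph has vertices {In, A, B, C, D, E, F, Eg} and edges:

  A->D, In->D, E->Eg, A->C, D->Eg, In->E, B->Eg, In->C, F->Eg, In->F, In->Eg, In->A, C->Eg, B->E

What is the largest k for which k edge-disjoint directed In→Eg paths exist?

Assign every edge capacity 1; by Menger, the answer equals the max flow.
Path In→Eg (+1); total 1.
Path In→C→Eg (+1); total 2.
Path In→D→Eg (+1); total 3.
Path In→E→Eg (+1); total 4.
Path In→F→Eg (+1); total 5.
No residual In→Eg path; max flow = 5.
Certifying cut of size 5: {C→Eg, D→Eg, In→E, In→Eg, In→F}.

5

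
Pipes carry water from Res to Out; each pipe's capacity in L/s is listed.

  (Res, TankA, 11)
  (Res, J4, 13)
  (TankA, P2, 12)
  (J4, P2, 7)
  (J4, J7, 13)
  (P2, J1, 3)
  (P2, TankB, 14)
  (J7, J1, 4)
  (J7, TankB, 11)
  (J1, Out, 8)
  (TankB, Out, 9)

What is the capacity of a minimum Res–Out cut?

Augment Res→TankA→P2→J1→Out: bottleneck 3, flow now 3.
Augment Res→TankA→P2→TankB→Out: bottleneck 8, flow now 11.
Augment Res→J4→P2→TankB→Out: bottleneck 1, flow now 12.
Augment Res→J4→J7→J1→Out: bottleneck 4, flow now 16.
No augmenting path remains; maximum flow = 16.
By max-flow min-cut, the minimum cut capacity equals the max flow.
In the residual graph, reachable from Res: {Res, TankA, J4, P2, J7, TankB}.
Min-cut edges: P2→J1 (3), J7→J1 (4), TankB→Out (9); capacity 3 + 4 + 9 = 16.

16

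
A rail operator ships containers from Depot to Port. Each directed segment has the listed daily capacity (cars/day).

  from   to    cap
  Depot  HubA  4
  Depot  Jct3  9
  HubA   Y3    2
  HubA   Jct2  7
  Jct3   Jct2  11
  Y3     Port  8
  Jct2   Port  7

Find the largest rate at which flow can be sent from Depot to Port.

Augment Depot→HubA→Y3→Port: bottleneck 2, flow now 2.
Augment Depot→HubA→Jct2→Port: bottleneck 2, flow now 4.
Augment Depot→Jct3→Jct2→Port: bottleneck 5, flow now 9.
No augmenting path remains; maximum flow = 9.
In the residual graph, reachable from Depot: {Depot, HubA, Jct3, Jct2}.
Min-cut edges: HubA→Y3 (2), Jct2→Port (7); capacity 2 + 7 = 9.
This cut is saturated, so no flow can exceed 9.

9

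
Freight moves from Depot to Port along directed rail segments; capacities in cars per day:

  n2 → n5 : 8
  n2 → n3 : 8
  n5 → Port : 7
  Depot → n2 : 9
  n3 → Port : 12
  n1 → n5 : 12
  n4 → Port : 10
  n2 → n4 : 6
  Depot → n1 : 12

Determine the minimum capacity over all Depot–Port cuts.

Augment Depot→n1→n5→Port: bottleneck 7, flow now 7.
Augment Depot→n2→n3→Port: bottleneck 8, flow now 15.
Augment Depot→n2→n4→Port: bottleneck 1, flow now 16.
No augmenting path remains; maximum flow = 16.
By max-flow min-cut, the minimum cut capacity equals the max flow.
In the residual graph, reachable from Depot: {Depot, n1, n5}.
Min-cut edges: Depot→n2 (9), n5→Port (7); capacity 9 + 7 = 16.

16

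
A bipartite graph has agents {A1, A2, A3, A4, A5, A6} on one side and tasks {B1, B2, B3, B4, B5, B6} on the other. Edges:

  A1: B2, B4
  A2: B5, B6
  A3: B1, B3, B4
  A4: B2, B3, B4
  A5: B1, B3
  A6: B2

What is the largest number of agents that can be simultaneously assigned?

Unit-capacity flow: source→left, listed edges, right→sink; max matching = max flow.
Augmenting path A1→B2 (+1); matched 1.
Augmenting path A2→B5 (+1); matched 2.
Augmenting path A3→B1 (+1); matched 3.
Augmenting path A4→B3 (+1); matched 4.
Augmenting path A5→B1→A3→B4 (+1); matched 5.
No augmenting path remains; maximum matching = 5.
König certificate: {A2, B1, B2, B3, B4} is a vertex cover of size 5 (every listed pair touches it), so no matching can be larger.

5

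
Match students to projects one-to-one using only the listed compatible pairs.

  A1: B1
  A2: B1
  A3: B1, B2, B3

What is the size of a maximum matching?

2

Unit-capacity flow: source→left, listed edges, right→sink; max matching = max flow.
Augmenting path A1→B1 (+1); matched 1.
Augmenting path A3→B2 (+1); matched 2.
No augmenting path remains; maximum matching = 2.
König certificate: {A3, B1} is a vertex cover of size 2 (every listed pair touches it), so no matching can be larger.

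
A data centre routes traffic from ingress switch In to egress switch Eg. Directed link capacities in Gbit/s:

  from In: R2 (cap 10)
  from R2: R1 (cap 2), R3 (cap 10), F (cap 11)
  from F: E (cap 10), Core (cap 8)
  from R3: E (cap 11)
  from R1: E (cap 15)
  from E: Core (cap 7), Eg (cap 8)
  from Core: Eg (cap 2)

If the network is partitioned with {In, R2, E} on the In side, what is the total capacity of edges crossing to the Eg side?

Edges leaving {In, R2, E}: R2→F (11), R2→R3 (10), R2→R1 (2), E→Core (7), E→Eg (8).
Cut capacity = 11 + 10 + 2 + 7 + 8 = 38.

38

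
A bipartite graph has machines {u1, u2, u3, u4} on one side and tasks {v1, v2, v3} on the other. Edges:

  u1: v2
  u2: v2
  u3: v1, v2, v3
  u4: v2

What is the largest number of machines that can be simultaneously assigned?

Unit-capacity flow: source→left, listed edges, right→sink; max matching = max flow.
Augmenting path u1→v2 (+1); matched 1.
Augmenting path u3→v1 (+1); matched 2.
No augmenting path remains; maximum matching = 2.
König certificate: {u3, v2} is a vertex cover of size 2 (every listed pair touches it), so no matching can be larger.

2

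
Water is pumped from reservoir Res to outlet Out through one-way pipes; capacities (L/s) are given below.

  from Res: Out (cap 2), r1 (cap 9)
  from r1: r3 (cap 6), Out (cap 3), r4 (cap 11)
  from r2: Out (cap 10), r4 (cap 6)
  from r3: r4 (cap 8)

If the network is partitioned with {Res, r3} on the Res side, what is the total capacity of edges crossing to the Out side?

Edges leaving {Res, r3}: Res→r1 (9), Res→Out (2), r3→r4 (8).
Cut capacity = 9 + 2 + 8 = 19.

19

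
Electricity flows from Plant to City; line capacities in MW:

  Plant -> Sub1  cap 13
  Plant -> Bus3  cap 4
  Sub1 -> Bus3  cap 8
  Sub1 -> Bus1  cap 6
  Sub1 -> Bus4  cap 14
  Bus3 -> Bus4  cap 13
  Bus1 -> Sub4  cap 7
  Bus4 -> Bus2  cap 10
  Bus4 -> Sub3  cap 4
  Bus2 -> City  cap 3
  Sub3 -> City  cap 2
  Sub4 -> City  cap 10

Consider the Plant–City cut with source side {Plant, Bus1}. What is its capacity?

24

Edges leaving {Plant, Bus1}: Plant→Sub1 (13), Plant→Bus3 (4), Bus1→Sub4 (7).
Cut capacity = 13 + 4 + 7 = 24.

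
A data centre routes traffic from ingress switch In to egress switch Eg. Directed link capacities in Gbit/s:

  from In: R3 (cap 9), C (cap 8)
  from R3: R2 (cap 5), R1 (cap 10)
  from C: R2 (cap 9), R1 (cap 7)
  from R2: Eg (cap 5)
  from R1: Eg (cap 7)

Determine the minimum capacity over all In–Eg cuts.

12

Augment In→R3→R2→Eg: bottleneck 5, flow now 5.
Augment In→R3→R1→Eg: bottleneck 4, flow now 9.
Augment In→C→R1→Eg: bottleneck 3, flow now 12.
No augmenting path remains; maximum flow = 12.
By max-flow min-cut, the minimum cut capacity equals the max flow.
In the residual graph, reachable from In: {In, R3, C, R2, R1}.
Min-cut edges: R2→Eg (5), R1→Eg (7); capacity 5 + 7 = 12.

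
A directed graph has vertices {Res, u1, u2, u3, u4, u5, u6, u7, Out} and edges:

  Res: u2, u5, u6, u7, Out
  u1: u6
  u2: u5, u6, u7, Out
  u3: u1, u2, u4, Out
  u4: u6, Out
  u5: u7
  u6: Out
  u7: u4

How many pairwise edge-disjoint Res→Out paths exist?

Assign every edge capacity 1; by Menger, the answer equals the max flow.
Path Res→Out (+1); total 1.
Path Res→u2→Out (+1); total 2.
Path Res→u6→Out (+1); total 3.
Path Res→u7→u4→Out (+1); total 4.
No residual Res→Out path; max flow = 4.
Certifying cut of size 4: {Res→Out, Res→u2, Res→u6, u7→u4}.

4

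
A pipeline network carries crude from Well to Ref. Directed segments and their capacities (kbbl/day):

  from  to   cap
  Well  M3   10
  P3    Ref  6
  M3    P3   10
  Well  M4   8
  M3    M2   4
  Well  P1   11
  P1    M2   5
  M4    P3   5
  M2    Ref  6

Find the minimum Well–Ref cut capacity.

Augment Well→M3→P3→Ref: bottleneck 6, flow now 6.
Augment Well→M3→M2→Ref: bottleneck 4, flow now 10.
Augment Well→P1→M2→Ref: bottleneck 2, flow now 12.
No augmenting path remains; maximum flow = 12.
By max-flow min-cut, the minimum cut capacity equals the max flow.
In the residual graph, reachable from Well: {Well, M3, P1, M4, P3, M2}.
Min-cut edges: P3→Ref (6), M2→Ref (6); capacity 6 + 6 = 12.

12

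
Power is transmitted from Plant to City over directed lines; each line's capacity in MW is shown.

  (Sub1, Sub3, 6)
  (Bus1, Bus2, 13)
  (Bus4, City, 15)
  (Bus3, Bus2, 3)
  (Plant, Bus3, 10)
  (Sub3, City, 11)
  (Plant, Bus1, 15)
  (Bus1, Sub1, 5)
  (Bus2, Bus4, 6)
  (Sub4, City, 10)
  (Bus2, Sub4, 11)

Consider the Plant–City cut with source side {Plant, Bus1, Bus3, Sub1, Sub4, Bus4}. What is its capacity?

Edges leaving {Plant, Bus1, Bus3, Sub1, Sub4, Bus4}: Bus1→Bus2 (13), Bus3→Bus2 (3), Sub1→Sub3 (6), Sub4→City (10), Bus4→City (15).
Cut capacity = 13 + 3 + 6 + 10 + 15 = 47.

47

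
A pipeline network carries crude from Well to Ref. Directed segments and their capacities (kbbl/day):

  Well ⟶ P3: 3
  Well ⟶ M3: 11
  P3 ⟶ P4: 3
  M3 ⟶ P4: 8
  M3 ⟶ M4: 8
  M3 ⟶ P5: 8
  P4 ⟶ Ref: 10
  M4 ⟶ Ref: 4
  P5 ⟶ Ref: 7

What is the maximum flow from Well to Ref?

14

Augment Well→P3→P4→Ref: bottleneck 3, flow now 3.
Augment Well→M3→P4→Ref: bottleneck 7, flow now 10.
Augment Well→M3→M4→Ref: bottleneck 4, flow now 14.
No augmenting path remains; maximum flow = 14.
In the residual graph, reachable from Well: {Well}.
Min-cut edges: Well→P3 (3), Well→M3 (11); capacity 3 + 11 = 14.
This cut is saturated, so no flow can exceed 14.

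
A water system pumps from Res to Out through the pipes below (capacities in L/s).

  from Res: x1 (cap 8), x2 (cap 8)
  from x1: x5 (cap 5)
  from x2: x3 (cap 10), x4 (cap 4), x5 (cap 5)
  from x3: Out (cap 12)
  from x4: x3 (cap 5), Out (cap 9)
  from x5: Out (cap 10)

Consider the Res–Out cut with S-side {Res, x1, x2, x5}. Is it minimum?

Given cut capacity: 10 + 4 + 10 = 24.
Augment Res→x1→x5→Out: bottleneck 5, flow now 5.
Augment Res→x2→x3→Out: bottleneck 8, flow now 13.
No augmenting path remains; maximum flow = 13.
In the residual graph, reachable from Res: {Res, x1}.
Min-cut edges: Res→x2 (8), x1→x5 (5); capacity 8 + 5 = 13.
Cut capacity 24 exceeds the max flow 13, so it is not minimum.

No — its capacity is 24, but the minimum cut has capacity 13.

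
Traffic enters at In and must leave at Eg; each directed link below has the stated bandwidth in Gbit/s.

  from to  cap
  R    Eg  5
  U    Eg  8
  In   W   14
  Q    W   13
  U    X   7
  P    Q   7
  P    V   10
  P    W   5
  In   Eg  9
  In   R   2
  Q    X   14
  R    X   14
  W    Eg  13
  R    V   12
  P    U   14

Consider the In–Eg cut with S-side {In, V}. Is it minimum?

Given cut capacity: 2 + 14 + 9 = 25.
Augment In→Eg: bottleneck 9, flow now 9.
Augment In→R→Eg: bottleneck 2, flow now 11.
Augment In→W→Eg: bottleneck 13, flow now 24.
No augmenting path remains; maximum flow = 24.
In the residual graph, reachable from In: {In, W}.
Min-cut edges: In→R (2), In→Eg (9), W→Eg (13); capacity 2 + 9 + 13 = 24.
Cut capacity 25 exceeds the max flow 24, so it is not minimum.

No — its capacity is 25, but the minimum cut has capacity 24.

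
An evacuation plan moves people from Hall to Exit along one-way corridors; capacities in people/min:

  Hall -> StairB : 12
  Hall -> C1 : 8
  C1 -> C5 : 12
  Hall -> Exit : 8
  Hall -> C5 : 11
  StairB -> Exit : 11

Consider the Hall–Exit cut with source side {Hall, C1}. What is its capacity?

Edges leaving {Hall, C1}: Hall→C5 (11), Hall→StairB (12), Hall→Exit (8), C1→C5 (12).
Cut capacity = 11 + 12 + 8 + 12 = 43.

43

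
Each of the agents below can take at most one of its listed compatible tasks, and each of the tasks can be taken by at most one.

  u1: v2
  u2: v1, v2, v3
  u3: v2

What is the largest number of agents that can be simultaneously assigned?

2

Unit-capacity flow: source→left, listed edges, right→sink; max matching = max flow.
Augmenting path u1→v2 (+1); matched 1.
Augmenting path u2→v1 (+1); matched 2.
No augmenting path remains; maximum matching = 2.
König certificate: {u2, v2} is a vertex cover of size 2 (every listed pair touches it), so no matching can be larger.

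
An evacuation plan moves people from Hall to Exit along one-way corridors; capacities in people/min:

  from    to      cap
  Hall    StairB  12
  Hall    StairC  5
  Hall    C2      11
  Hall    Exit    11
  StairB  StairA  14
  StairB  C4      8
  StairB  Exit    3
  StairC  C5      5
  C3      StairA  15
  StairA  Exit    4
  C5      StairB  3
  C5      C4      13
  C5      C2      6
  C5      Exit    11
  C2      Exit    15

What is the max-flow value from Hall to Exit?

Augment Hall→Exit: bottleneck 11, flow now 11.
Augment Hall→StairB→Exit: bottleneck 3, flow now 14.
Augment Hall→C2→Exit: bottleneck 11, flow now 25.
Augment Hall→StairB→StairA→Exit: bottleneck 4, flow now 29.
Augment Hall→StairC→C5→Exit: bottleneck 5, flow now 34.
No augmenting path remains; maximum flow = 34.
In the residual graph, reachable from Hall: {Hall, StairB, StairA, C4}.
Min-cut edges: Hall→StairC (5), Hall→C2 (11), Hall→Exit (11), StairB→Exit (3), StairA→Exit (4); capacity 5 + 11 + 11 + 3 + 4 = 34.
This cut is saturated, so no flow can exceed 34.

34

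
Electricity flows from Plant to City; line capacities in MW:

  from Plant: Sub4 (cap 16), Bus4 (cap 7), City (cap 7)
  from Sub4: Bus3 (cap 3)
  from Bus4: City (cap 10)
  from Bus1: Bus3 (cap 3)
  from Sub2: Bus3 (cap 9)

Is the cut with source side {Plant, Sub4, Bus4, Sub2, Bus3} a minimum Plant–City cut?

Given cut capacity: 7 + 10 = 17.
Augment Plant→City: bottleneck 7, flow now 7.
Augment Plant→Bus4→City: bottleneck 7, flow now 14.
No augmenting path remains; maximum flow = 14.
In the residual graph, reachable from Plant: {Plant, Sub4, Bus3}.
Min-cut edges: Plant→Bus4 (7), Plant→City (7); capacity 7 + 7 = 14.
Cut capacity 17 exceeds the max flow 14, so it is not minimum.

No — its capacity is 17, but the minimum cut has capacity 14.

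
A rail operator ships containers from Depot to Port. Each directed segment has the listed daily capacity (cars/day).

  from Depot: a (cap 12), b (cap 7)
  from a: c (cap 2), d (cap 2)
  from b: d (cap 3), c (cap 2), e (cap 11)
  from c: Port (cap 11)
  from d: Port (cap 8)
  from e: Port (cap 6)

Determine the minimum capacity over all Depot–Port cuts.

11

Augment Depot→a→c→Port: bottleneck 2, flow now 2.
Augment Depot→a→d→Port: bottleneck 2, flow now 4.
Augment Depot→b→c→Port: bottleneck 2, flow now 6.
Augment Depot→b→d→Port: bottleneck 3, flow now 9.
Augment Depot→b→e→Port: bottleneck 2, flow now 11.
No augmenting path remains; maximum flow = 11.
By max-flow min-cut, the minimum cut capacity equals the max flow.
In the residual graph, reachable from Depot: {Depot, a}.
Min-cut edges: Depot→b (7), a→c (2), a→d (2); capacity 7 + 2 + 2 = 11.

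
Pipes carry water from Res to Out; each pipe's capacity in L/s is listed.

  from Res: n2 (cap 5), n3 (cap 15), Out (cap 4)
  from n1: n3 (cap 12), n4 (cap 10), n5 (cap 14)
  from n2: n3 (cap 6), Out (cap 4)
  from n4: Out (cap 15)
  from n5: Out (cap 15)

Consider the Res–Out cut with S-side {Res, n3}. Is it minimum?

No — its capacity is 9, but the minimum cut has capacity 8.

Given cut capacity: 5 + 4 = 9.
Augment Res→Out: bottleneck 4, flow now 4.
Augment Res→n2→Out: bottleneck 4, flow now 8.
No augmenting path remains; maximum flow = 8.
In the residual graph, reachable from Res: {Res, n2, n3}.
Min-cut edges: Res→Out (4), n2→Out (4); capacity 4 + 4 = 8.
Cut capacity 9 exceeds the max flow 8, so it is not minimum.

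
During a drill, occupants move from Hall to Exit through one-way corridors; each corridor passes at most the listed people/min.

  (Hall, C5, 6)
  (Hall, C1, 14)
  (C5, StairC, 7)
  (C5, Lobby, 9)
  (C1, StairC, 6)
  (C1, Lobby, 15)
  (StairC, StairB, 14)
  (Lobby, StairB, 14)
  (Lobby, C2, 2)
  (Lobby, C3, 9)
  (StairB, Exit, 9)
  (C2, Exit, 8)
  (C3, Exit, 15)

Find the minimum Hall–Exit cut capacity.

20

Augment Hall→C5→StairC→StairB→Exit: bottleneck 6, flow now 6.
Augment Hall→C1→StairC→StairB→Exit: bottleneck 3, flow now 9.
Augment Hall→C1→Lobby→C2→Exit: bottleneck 2, flow now 11.
Augment Hall→C1→Lobby→C3→Exit: bottleneck 9, flow now 20.
No augmenting path remains; maximum flow = 20.
By max-flow min-cut, the minimum cut capacity equals the max flow.
In the residual graph, reachable from Hall: {Hall}.
Min-cut edges: Hall→C5 (6), Hall→C1 (14); capacity 6 + 14 = 20.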